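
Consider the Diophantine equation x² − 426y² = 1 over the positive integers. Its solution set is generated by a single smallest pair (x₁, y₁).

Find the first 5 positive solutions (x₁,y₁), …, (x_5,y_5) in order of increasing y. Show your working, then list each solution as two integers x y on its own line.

88751 4300
15753480001 763258600
2796274207048751 135479928012900
496344264283813920001 24047958181382517200
88102099596109264220968751 4268560672976279640021500

[20; 1,1,1,3,2,6,2,3,1,1,1,40] for √426; ℓ=12 ⇒ convergent index 11
k=0  a_k=20  p_k/q_k = 20/1
k=1  a_k=1  p_k/q_k = 21/1
…
k=3  a_k=1  p_k/q_k = 62/3
…
k=5  a_k=2  p_k/q_k = 516/25
k=6  a_k=6  p_k/q_k = 3323/161
k=7  a_k=2  p_k/q_k = 7162/347
k=8  a_k=3  p_k/q_k = 24809/1202
k=9  a_k=1  p_k/q_k = 31971/1549
k=10  a_k=1  p_k/q_k = 56780/2751
k=11  a_k=1  p_k/q_k = 88751/4300
→ (88751, 4300).  Check: 88751²=7876740001, 426·4300²=7876740000, difference 1.
(88751+4300√426)^2 = 15753480001 + 763258600√426
(88751+4300√426)^3 = 2796274207048751 + 135479928012900√426
(88751+4300√426)^4 = 496344264283813920001 + 24047958181382517200√426
(88751+4300√426)^5 = 88102099596109264220968751 + 4268560672976279640021500√426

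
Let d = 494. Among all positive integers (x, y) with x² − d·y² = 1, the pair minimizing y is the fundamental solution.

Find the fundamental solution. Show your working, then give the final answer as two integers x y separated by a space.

[22; 4,2,2,1,2,1,2,2,4,44] for √494; ℓ=10 ⇒ convergent index 9
i=0: a=22 ⇒ p=22, q=1
…
i=3: a=2 ⇒ p=489, q=22
…
i=8: a=2 ⇒ p=16514, q=743
i=9: a=4 ⇒ p=73035, q=3286
→ (73035, 3286).  Check: 73035²=5334111225, 494·3286²=5334111224, difference 1.

73035 3286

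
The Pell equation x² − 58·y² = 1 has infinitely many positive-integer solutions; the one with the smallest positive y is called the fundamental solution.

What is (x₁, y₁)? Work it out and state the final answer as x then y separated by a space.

d=58: √d = [7; 1,1,1,1,1,1,14] (ℓ=7, odd), read p_13/q_13
k=0  a_k=7  p_k/q_k = 7/1
…
k=6  a_k=1  p_k/q_k = 99/13
k=7  a_k=14  p_k/q_k = 1447/190
…
k=9  a_k=1  p_k/q_k = 2993/393
k=10  a_k=1  p_k/q_k = 4539/596
…
k=12  a_k=1  p_k/q_k = 12071/1585
k=13  a_k=1  p_k/q_k = 19603/2574
fundamental: x₁=19603, y₁=2574  (since 384277609 − 58·6625476 = 1)

19603 2574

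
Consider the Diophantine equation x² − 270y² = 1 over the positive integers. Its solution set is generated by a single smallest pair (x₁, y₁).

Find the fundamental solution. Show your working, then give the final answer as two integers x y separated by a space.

5291 322

d=270: √d = [16; 2,3,6,3,2,32] (ℓ=6, even), read p_5/q_5
i=0: a=16 ⇒ p=16, q=1
…
i=2: a=3 ⇒ p=115, q=7
…
i=4: a=3 ⇒ p=2284, q=139
i=5: a=2 ⇒ p=5291, q=322
(x₁, y₁) = (5291, 322);  5291² − 270·322² = 1 ✓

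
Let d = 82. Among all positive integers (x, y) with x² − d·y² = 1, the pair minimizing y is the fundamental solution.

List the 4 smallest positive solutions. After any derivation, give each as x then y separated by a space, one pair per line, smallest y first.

√82 → a₀=9, period (18); ℓ=1 odd so k=1
k=0  a_k=9  p_k/q_k = 9/1
k=1  a_k=18  p_k/q_k = 163/18
fundamental: x₁=163, y₁=18  (since 26569 − 82·324 = 1)
n=2: (163,18)∘(163,18) = (163·163+82·18·18, 163·18+18·163) = (53137,5868)
n=3: (53137,5868)∘(163,18) = (163·53137+82·18·5868, 163·5868+18·53137) = (17322499,1912950)
n=4: (17322499,1912950)∘(163,18) = (163·17322499+82·18·1912950, 163·1912950+18·17322499) = (5647081537,623615832)

163 18
53137 5868
17322499 1912950
5647081537 623615832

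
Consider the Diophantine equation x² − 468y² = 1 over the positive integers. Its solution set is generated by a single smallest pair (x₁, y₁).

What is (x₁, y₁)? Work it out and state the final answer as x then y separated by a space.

649 30

√468 = [21; 1,1,1,2,1,1,1,42, …], period ℓ=8 (even) → k=7
a_0=21:  p_0=21·1+0=21,  q_0=21·0+1=1
…
a_2=1:  p_2=1·22+21=43,  q_2=1·1+1=2
a_3=1:  p_3=1·43+22=65,  q_3=1·2+1=3
…
a_6=1:  p_6=1·238+173=411,  q_6=1·11+8=19
a_7=1:  p_7=1·411+238=649,  q_7=1·19+11=30
fundamental: x₁=649, y₁=30  (since 421201 − 468·900 = 1)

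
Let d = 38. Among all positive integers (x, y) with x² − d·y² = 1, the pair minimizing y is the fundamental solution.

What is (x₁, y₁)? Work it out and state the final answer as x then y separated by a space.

d=38: √d = [6; 6,12] (ℓ=2, even), read p_1/q_1
i=0: a=6 ⇒ p=6, q=1
i=1: a=6 ⇒ p=37, q=6
(x₁, y₁) = (37, 6);  37² − 38·6² = 1 ✓

37 6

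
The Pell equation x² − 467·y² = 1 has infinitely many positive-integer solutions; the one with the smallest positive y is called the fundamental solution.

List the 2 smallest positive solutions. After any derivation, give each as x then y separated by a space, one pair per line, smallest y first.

d=467: √d = [21; 1,1,1,1,3,…,1,1,42] (ℓ=14, even), read p_13/q_13
k=0  a_k=21  p_k/q_k = 21/1
k=1  a_k=1  p_k/q_k = 22/1
…
k=4  a_k=1  p_k/q_k = 108/5
k=5  a_k=3  p_k/q_k = 389/18
k=6  a_k=3  p_k/q_k = 1275/59
k=7  a_k=21  p_k/q_k = 27164/1257
…
k=9  a_k=3  p_k/q_k = 275465/12747
k=10  a_k=1  p_k/q_k = 358232/16577
…
k=12  a_k=1  p_k/q_k = 991929/45901
k=13  a_k=1  p_k/q_k = 1625626/75225
(x₁, y₁) = (1625626, 75225);  1625626² − 467·75225² = 1 ✓
(1625626+75225√467)^2 = 5285319783751 + 244575431700√467

1625626 75225
5285319783751 244575431700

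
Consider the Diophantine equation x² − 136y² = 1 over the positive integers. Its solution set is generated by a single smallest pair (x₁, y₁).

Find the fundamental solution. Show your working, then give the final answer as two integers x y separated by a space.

35 3

√136 = [11; 1,1,1,22, …], period ℓ=4 (even) → k=3
step 0: (11, 1)  from 11·(1,0) + (0,1)
…
step 2: (23, 2)  from 1·(12,1) + (11,1)
step 3: (35, 3)  from 1·(23,2) + (12,1)
→ (35, 3).  Check: 35²=1225, 136·3²=1224, difference 1.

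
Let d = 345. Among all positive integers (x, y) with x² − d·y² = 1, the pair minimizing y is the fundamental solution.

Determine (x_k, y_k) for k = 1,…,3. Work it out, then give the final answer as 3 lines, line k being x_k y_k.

√345 = [18; 1,1,2,1,6,1,2,1,1,36, …], period ℓ=10 (even) → k=9
step 0: (18, 1)  from 18·(1,0) + (0,1)
step 1: (19, 1)  from 1·(18,1) + (1,0)
step 2: (37, 2)  from 1·(19,1) + (18,1)
…
step 4: (130, 7)  from 1·(93,5) + (37,2)
…
step 8: (3882, 209)  from 1·(2879,155) + (1003,54)
step 9: (6761, 364)  from 1·(3882,209) + (2879,155)
→ (6761, 364).  Check: 6761²=45711121, 345·364²=45711120, difference 1.
n=2: (6761,364)∘(6761,364) = (6761·6761+345·364·364, 6761·364+364·6761) = (91422241,4922008)
n=3: (91422241,4922008)∘(6761,364) = (6761·91422241+345·364·4922008, 6761·4922008+364·91422241) = (1236211536041,66555391812)

6761 364
91422241 4922008
1236211536041 66555391812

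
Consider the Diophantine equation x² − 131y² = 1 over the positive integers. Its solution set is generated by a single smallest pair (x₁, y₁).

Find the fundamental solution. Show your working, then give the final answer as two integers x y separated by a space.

[11; 2,4,11,4,2,22] for √131; ℓ=6 ⇒ convergent index 5
i=0: a=11 ⇒ p=11, q=1
…
i=2: a=4 ⇒ p=103, q=9
…
i=4: a=4 ⇒ p=4727, q=413
i=5: a=2 ⇒ p=10610, q=927
→ (10610, 927).  Check: 10610²=112572100, 131·927²=112572099, difference 1.

10610 927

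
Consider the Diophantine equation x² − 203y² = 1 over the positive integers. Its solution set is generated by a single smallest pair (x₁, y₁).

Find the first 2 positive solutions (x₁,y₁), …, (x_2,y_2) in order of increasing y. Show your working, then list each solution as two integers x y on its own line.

[14; 4,28] for √203; ℓ=2 ⇒ convergent index 1
i=0: a=14 ⇒ p=14, q=1
i=1: a=4 ⇒ p=57, q=4
→ (57, 4).  Check: 57²=3249, 203·4²=3248, difference 1.
n=2: (57,4)∘(57,4) = (57·57+203·4·4, 57·4+4·57) = (6497,456)

57 4
6497 456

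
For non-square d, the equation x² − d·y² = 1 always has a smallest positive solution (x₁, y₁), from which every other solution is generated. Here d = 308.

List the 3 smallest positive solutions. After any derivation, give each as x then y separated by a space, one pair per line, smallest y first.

[17; 1,1,4,1,1,34] for √308; ℓ=6 ⇒ convergent index 5
a_0=17:  p_0=17·1+0=17,  q_0=17·0+1=1
a_1=1:  p_1=1·17+1=18,  q_1=1·1+0=1
a_2=1:  p_2=1·18+17=35,  q_2=1·1+1=2
…
a_4=1:  p_4=1·158+35=193,  q_4=1·9+2=11
a_5=1:  p_5=1·193+158=351,  q_5=1·11+9=20
fundamental: x₁=351, y₁=20  (since 123201 − 308·400 = 1)
k=2:  x_2 = 351·351+308·20·20 = 246401,  y_2 = 351·20+20·351 = 14040
k=3:  x_3 = 351·246401+308·20·14040 = 172973151,  y_3 = 351·14040+20·246401 = 9856060

351 20
246401 14040
172973151 9856060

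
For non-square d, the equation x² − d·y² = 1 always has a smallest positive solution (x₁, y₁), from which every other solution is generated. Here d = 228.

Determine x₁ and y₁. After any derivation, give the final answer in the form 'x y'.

151 10

[15; 10,30] for √228; ℓ=2 ⇒ convergent index 1
i=0: a=15 ⇒ p=15, q=1
i=1: a=10 ⇒ p=151, q=10
fundamental: x₁=151, y₁=10  (since 22801 − 228·100 = 1)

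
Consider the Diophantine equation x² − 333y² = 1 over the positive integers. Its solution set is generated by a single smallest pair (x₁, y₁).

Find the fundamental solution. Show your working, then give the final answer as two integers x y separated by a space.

√333 = [18; 4,36, …], period ℓ=2 (even) → k=1
step 0: (18, 1)  from 18·(1,0) + (0,1)
step 1: (73, 4)  from 4·(18,1) + (1,0)
(x₁, y₁) = (73, 4);  73² − 333·4² = 1 ✓

73 4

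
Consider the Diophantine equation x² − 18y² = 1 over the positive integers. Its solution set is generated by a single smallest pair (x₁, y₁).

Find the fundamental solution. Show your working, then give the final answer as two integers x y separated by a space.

17 4

√18 = [4; 4,8, …], period ℓ=2 (even) → k=1
step 0: (4, 1)  from 4·(1,0) + (0,1)
step 1: (17, 4)  from 4·(4,1) + (1,0)
fundamental: x₁=17, y₁=4  (since 289 − 18·16 = 1)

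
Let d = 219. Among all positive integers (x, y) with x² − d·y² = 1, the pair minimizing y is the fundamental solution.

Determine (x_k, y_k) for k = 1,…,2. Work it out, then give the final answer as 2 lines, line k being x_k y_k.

74 5
10951 740

d=219: √d = [14; 1,3,1,28] (ℓ=4, even), read p_3/q_3
k=0  a_k=14  p_k/q_k = 14/1
k=1  a_k=1  p_k/q_k = 15/1
k=2  a_k=3  p_k/q_k = 59/4
k=3  a_k=1  p_k/q_k = 74/5
→ (74, 5).  Check: 74²=5476, 219·5²=5475, difference 1.
k=2:  x_2 = 74·74+219·5·5 = 10951,  y_2 = 74·5+5·74 = 740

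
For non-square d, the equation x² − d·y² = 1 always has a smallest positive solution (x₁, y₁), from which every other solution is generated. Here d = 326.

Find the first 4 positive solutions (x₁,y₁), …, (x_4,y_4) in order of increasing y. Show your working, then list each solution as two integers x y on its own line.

[18; 18,36] for √326; ℓ=2 ⇒ convergent index 1
k=0  a_k=18  p_k/q_k = 18/1
k=1  a_k=18  p_k/q_k = 325/18
(x₁, y₁) = (325, 18);  325² − 326·18² = 1 ✓
(325+18√326)^2 = 211249 + 11700√326
(325+18√326)^3 = 137311525 + 7604982√326
(325+18√326)^4 = 89252280001 + 4943226600√326

325 18
211249 11700
137311525 7604982
89252280001 4943226600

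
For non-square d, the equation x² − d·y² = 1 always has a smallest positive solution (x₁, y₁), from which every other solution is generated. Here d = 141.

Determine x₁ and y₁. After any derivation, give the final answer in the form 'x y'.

95 8

d=141: √d = [11; 1,6,1,22] (ℓ=4, even), read p_3/q_3
a_0=11:  p_0=11·1+0=11,  q_0=11·0+1=1
a_1=1:  p_1=1·11+1=12,  q_1=1·1+0=1
a_2=6:  p_2=6·12+11=83,  q_2=6·1+1=7
a_3=1:  p_3=1·83+12=95,  q_3=1·7+1=8
→ (95, 8).  Check: 95²=9025, 141·8²=9024, difference 1.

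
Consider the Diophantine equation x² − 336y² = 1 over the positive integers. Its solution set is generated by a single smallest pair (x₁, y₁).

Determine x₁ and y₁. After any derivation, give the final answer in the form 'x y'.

55 3

√336 = [18; 3,36, …], period ℓ=2 (even) → k=1
i=0: a=18 ⇒ p=18, q=1
i=1: a=3 ⇒ p=55, q=3
(x₁, y₁) = (55, 3);  55² − 336·3² = 1 ✓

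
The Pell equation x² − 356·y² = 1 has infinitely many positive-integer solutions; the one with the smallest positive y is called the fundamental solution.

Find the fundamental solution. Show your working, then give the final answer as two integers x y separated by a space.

[18; 1,6,1,1,2,…,6,1,36] for √356; ℓ=14 ⇒ convergent index 13
step 0: (18, 1)  from 18·(1,0) + (0,1)
step 1: (19, 1)  from 1·(18,1) + (1,0)
step 2: (132, 7)  from 6·(19,1) + (18,1)
step 3: (151, 8)  from 1·(132,7) + (19,1)
…
step 6: (1000, 53)  from 1·(717,38) + (283,15)
step 7: (8717, 462)  from 8·(1000,53) + (717,38)
…
step 10: (37868, 2007)  from 1·(28151,1492) + (9717,515)
step 11: (66019, 3499)  from 1·(37868,2007) + (28151,1492)
step 12: (433982, 23001)  from 6·(66019,3499) + (37868,2007)
step 13: (500001, 26500)  from 1·(433982,23001) + (66019,3499)
fundamental: x₁=500001, y₁=26500  (since 250001000001 − 356·702250000 = 1)

500001 26500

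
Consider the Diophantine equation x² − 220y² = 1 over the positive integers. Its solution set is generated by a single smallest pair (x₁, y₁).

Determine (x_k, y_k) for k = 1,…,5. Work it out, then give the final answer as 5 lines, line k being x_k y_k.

[14; 1,4,1,28] for √220; ℓ=4 ⇒ convergent index 3
step 0: (14, 1)  from 14·(1,0) + (0,1)
step 1: (15, 1)  from 1·(14,1) + (1,0)
step 2: (74, 5)  from 4·(15,1) + (14,1)
step 3: (89, 6)  from 1·(74,5) + (15,1)
→ (89, 6).  Check: 89²=7921, 220·6²=7920, difference 1.
n=2: (89,6)∘(89,6) = (89·89+220·6·6, 89·6+6·89) = (15841,1068)
n=3: (15841,1068)∘(89,6) = (89·15841+220·6·1068, 89·1068+6·15841) = (2819609,190098)
n=4: (2819609,190098)∘(89,6) = (89·2819609+220·6·190098, 89·190098+6·2819609) = (501874561,33836376)
n=5: (501874561,33836376)∘(89,6) = (89·501874561+220·6·33836376, 89·33836376+6·501874561) = (89330852249,6022684830)

89 6
15841 1068
2819609 190098
501874561 33836376
89330852249 6022684830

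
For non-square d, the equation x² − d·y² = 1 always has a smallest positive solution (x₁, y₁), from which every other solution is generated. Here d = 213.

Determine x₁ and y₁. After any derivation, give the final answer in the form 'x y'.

√213 → a₀=14, period (1,1,2,6,1,8,1,6,2,1,1,28); ℓ=12 even so k=11
i=0: a=14 ⇒ p=14, q=1
i=1: a=1 ⇒ p=15, q=1
…
i=3: a=2 ⇒ p=73, q=5
…
i=6: a=8 ⇒ p=4787, q=328
i=7: a=1 ⇒ p=5327, q=365
i=8: a=6 ⇒ p=36749, q=2518
i=9: a=2 ⇒ p=78825, q=5401
i=10: a=1 ⇒ p=115574, q=7919
i=11: a=1 ⇒ p=194399, q=13320
fundamental: x₁=194399, y₁=13320  (since 37790971201 − 213·177422400 = 1)

194399 13320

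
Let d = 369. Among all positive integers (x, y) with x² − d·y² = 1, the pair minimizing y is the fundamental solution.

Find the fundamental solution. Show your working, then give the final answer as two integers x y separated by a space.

8396801 437120

√369 = [19; 4,1,3,2,7,4,7,2,3,1,4,38, …], period ℓ=12 (even) → k=11
k=0  a_k=19  p_k/q_k = 19/1
…
k=2  a_k=1  p_k/q_k = 96/5
…
k=4  a_k=2  p_k/q_k = 826/43
…
k=10  a_k=1  p_k/q_k = 1758061/91521
k=11  a_k=4  p_k/q_k = 8396801/437120
(x₁, y₁) = (8396801, 437120);  8396801² − 369·437120² = 1 ✓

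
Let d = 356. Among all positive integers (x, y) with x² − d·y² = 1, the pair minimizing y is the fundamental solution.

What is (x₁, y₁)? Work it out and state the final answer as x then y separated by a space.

√356 = [18; 1,6,1,1,2,…,6,1,36, …], period ℓ=14 (even) → k=13
k=0  a_k=18  p_k/q_k = 18/1
…
k=2  a_k=6  p_k/q_k = 132/7
…
k=7  a_k=8  p_k/q_k = 8717/462
…
k=10  a_k=1  p_k/q_k = 37868/2007
k=11  a_k=1  p_k/q_k = 66019/3499
k=12  a_k=6  p_k/q_k = 433982/23001
k=13  a_k=1  p_k/q_k = 500001/26500
fundamental: x₁=500001, y₁=26500  (since 250001000001 − 356·702250000 = 1)

500001 26500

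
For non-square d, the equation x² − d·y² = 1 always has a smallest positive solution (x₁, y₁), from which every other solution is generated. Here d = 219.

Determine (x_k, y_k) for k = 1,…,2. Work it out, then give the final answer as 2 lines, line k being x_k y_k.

[14; 1,3,1,28] for √219; ℓ=4 ⇒ convergent index 3
k=0  a_k=14  p_k/q_k = 14/1
k=1  a_k=1  p_k/q_k = 15/1
k=2  a_k=3  p_k/q_k = 59/4
k=3  a_k=1  p_k/q_k = 74/5
→ (74, 5).  Check: 74²=5476, 219·5²=5475, difference 1.
(74+5√219)^2 = 10951 + 740√219

74 5
10951 740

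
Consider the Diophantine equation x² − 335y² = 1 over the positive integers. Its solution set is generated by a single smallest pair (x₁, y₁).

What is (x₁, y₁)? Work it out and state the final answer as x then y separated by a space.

√335 = [18; 3,3,3,36, …], period ℓ=4 (even) → k=3
k=0  a_k=18  p_k/q_k = 18/1
…
k=2  a_k=3  p_k/q_k = 183/10
k=3  a_k=3  p_k/q_k = 604/33
(x₁, y₁) = (604, 33);  604² − 335·33² = 1 ✓

604 33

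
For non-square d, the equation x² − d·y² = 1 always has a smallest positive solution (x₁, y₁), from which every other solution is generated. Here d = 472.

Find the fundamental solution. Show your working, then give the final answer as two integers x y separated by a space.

d=472: √d = [21; 1,2,1,1,1,…,2,1,42] (ℓ=14, even), read p_13/q_13
k=0  a_k=21  p_k/q_k = 21/1
k=1  a_k=1  p_k/q_k = 22/1
…
k=4  a_k=1  p_k/q_k = 152/7
k=5  a_k=1  p_k/q_k = 239/11
k=6  a_k=4  p_k/q_k = 1108/51
…
k=8  a_k=4  p_k/q_k = 24224/1115
k=9  a_k=1  p_k/q_k = 30003/1381
k=10  a_k=1  p_k/q_k = 54227/2496
k=11  a_k=1  p_k/q_k = 84230/3877
k=12  a_k=2  p_k/q_k = 222687/10250
k=13  a_k=1  p_k/q_k = 306917/14127
→ (306917, 14127).  Check: 306917²=94198044889, 472·14127²=94198044888, difference 1.

306917 14127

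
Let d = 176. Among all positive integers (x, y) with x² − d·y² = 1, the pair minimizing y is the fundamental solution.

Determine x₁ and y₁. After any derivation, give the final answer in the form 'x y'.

199 15

[13; 3,1,3,26] for √176; ℓ=4 ⇒ convergent index 3
k=0  a_k=13  p_k/q_k = 13/1
k=1  a_k=3  p_k/q_k = 40/3
k=2  a_k=1  p_k/q_k = 53/4
k=3  a_k=3  p_k/q_k = 199/15
(x₁, y₁) = (199, 15);  199² − 176·15² = 1 ✓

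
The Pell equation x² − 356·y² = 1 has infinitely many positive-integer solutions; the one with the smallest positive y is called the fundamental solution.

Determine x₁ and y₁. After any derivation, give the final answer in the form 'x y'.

500001 26500

d=356: √d = [18; 1,6,1,1,2,…,6,1,36] (ℓ=14, even), read p_13/q_13
a_0=18:  p_0=18·1+0=18,  q_0=18·0+1=1
…
a_2=6:  p_2=6·19+18=132,  q_2=6·1+1=7
…
a_7=8:  p_7=8·1000+717=8717,  q_7=8·53+38=462
a_8=1:  p_8=1·8717+1000=9717,  q_8=1·462+53=515
…
a_10=1:  p_10=1·28151+9717=37868,  q_10=1·1492+515=2007
a_11=1:  p_11=1·37868+28151=66019,  q_11=1·2007+1492=3499
a_12=6:  p_12=6·66019+37868=433982,  q_12=6·3499+2007=23001
a_13=1:  p_13=1·433982+66019=500001,  q_13=1·23001+3499=26500
→ (500001, 26500).  Check: 500001²=250001000001, 356·26500²=250001000000, difference 1.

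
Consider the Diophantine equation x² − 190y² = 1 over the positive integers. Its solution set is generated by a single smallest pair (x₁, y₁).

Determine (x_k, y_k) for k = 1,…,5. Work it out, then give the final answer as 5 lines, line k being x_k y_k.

[13; 1,3,1,1,1,…,3,1,26] for √190; ℓ=14 ⇒ convergent index 13
k=0  a_k=13  p_k/q_k = 13/1
k=1  a_k=1  p_k/q_k = 14/1
k=2  a_k=3  p_k/q_k = 55/4
k=3  a_k=1  p_k/q_k = 69/5
k=4  a_k=1  p_k/q_k = 124/9
…
k=6  a_k=2  p_k/q_k = 510/37
k=7  a_k=2  p_k/q_k = 1213/88
…
k=9  a_k=1  p_k/q_k = 4149/301
k=10  a_k=1  p_k/q_k = 7085/514
k=11  a_k=1  p_k/q_k = 11234/815
k=12  a_k=3  p_k/q_k = 40787/2959
k=13  a_k=1  p_k/q_k = 52021/3774
fundamental: x₁=52021, y₁=3774  (since 2706184441 − 190·14243076 = 1)
n=2: (52021,3774)∘(52021,3774) = (52021·52021+190·3774·3774, 52021·3774+3774·52021) = (5412368881,392654508)
n=3: (5412368881,392654508)∘(52021,3774) = (52021·5412368881+190·3774·392654508, 52021·392654508+3774·5412368881) = (563113683064981,40852560317562)
n=4: (563113683064981,40852560317562)∘(52021,3774) = (52021·563113683064981+190·3774·40852560317562, 52021·40852560317562+3774·563113683064981) = (58587473808034384321,4250382080167131096)
n=5: (58587473808034384321,4250382080167131096)∘(52021,3774) = (52021·58587473808034384321+190·3774·4250382080167131096, 52021·4250382080167131096+3774·58587473808034384321) = (6095557949372399730460501,442218252343896093172470)

52021 3774
5412368881 392654508
563113683064981 40852560317562
58587473808034384321 4250382080167131096
6095557949372399730460501 442218252343896093172470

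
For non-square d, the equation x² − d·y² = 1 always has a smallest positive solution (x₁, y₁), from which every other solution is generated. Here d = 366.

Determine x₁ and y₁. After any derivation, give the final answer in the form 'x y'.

d=366: √d = [19; 7,1,1,1,2,12,2,1,1,1,7,38] (ℓ=12, even), read p_11/q_11
k=0  a_k=19  p_k/q_k = 19/1
k=1  a_k=7  p_k/q_k = 134/7
…
k=3  a_k=1  p_k/q_k = 287/15
k=4  a_k=1  p_k/q_k = 440/23
…
k=8  a_k=1  p_k/q_k = 44499/2326
…
k=10  a_k=1  p_k/q_k = 119053/6223
k=11  a_k=7  p_k/q_k = 907925/47458
→ (907925, 47458).  Check: 907925²=824327805625, 366·47458²=824327805624, difference 1.

907925 47458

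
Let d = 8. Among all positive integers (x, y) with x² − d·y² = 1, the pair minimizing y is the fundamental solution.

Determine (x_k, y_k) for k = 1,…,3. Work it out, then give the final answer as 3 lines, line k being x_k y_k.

3 1
17 6
99 35

[2; 1,4] for √8; ℓ=2 ⇒ convergent index 1
k=0  a_k=2  p_k/q_k = 2/1
k=1  a_k=1  p_k/q_k = 3/1
(x₁, y₁) = (3, 1);  3² − 8·1² = 1 ✓
(3+1√8)^2 = 17 + 6√8
(3+1√8)^3 = 99 + 35√8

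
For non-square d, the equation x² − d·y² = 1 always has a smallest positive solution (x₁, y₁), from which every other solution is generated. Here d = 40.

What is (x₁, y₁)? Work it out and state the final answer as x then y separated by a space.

[6; 3,12] for √40; ℓ=2 ⇒ convergent index 1
a_0=6:  p_0=6·1+0=6,  q_0=6·0+1=1
a_1=3:  p_1=3·6+1=19,  q_1=3·1+0=3
→ (19, 3).  Check: 19²=361, 40·3²=360, difference 1.

19 3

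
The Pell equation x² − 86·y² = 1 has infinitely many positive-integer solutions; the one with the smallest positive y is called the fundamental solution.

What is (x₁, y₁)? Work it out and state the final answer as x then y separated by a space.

10405 1122

√86 = [9; 3,1,1,1,8,1,1,1,3,18, …], period ℓ=10 (even) → k=9
a_0=9:  p_0=9·1+0=9,  q_0=9·0+1=1
…
a_3=1:  p_3=1·37+28=65,  q_3=1·4+3=7
…
a_7=1:  p_7=1·983+881=1864,  q_7=1·106+95=201
a_8=1:  p_8=1·1864+983=2847,  q_8=1·201+106=307
a_9=3:  p_9=3·2847+1864=10405,  q_9=3·307+201=1122
fundamental: x₁=10405, y₁=1122  (since 108264025 − 86·1258884 = 1)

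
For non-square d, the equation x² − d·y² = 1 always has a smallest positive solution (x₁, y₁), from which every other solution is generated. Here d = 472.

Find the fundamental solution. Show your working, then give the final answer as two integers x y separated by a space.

[21; 1,2,1,1,1,…,2,1,42] for √472; ℓ=14 ⇒ convergent index 13
a_0=21:  p_0=21·1+0=21,  q_0=21·0+1=1
a_1=1:  p_1=1·21+1=22,  q_1=1·1+0=1
a_2=2:  p_2=2·22+21=65,  q_2=2·1+1=3
a_3=1:  p_3=1·65+22=87,  q_3=1·3+1=4
a_4=1:  p_4=1·87+65=152,  q_4=1·4+3=7
…
a_6=4:  p_6=4·239+152=1108,  q_6=4·11+7=51
a_7=5:  p_7=5·1108+239=5779,  q_7=5·51+11=266
a_8=4:  p_8=4·5779+1108=24224,  q_8=4·266+51=1115
…
a_12=2:  p_12=2·84230+54227=222687,  q_12=2·3877+2496=10250
a_13=1:  p_13=1·222687+84230=306917,  q_13=1·10250+3877=14127
fundamental: x₁=306917, y₁=14127  (since 94198044889 − 472·199572129 = 1)

306917 14127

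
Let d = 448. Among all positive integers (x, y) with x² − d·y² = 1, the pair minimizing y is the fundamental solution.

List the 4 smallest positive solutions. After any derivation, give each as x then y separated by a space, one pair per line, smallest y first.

127 6
32257 1524
8193151 387090
2081028097 98319336

[21; 6,42] for √448; ℓ=2 ⇒ convergent index 1
k=0  a_k=21  p_k/q_k = 21/1
k=1  a_k=6  p_k/q_k = 127/6
→ (127, 6).  Check: 127²=16129, 448·6²=16128, difference 1.
(x_2, y_2) = (127·127 + 448·6·6, 127·6 + 6·127) = (32257, 1524)
(x_3, y_3) = (127·32257 + 448·6·1524, 127·1524 + 6·32257) = (8193151, 387090)
(x_4, y_4) = (127·8193151 + 448·6·387090, 127·387090 + 6·8193151) = (2081028097, 98319336)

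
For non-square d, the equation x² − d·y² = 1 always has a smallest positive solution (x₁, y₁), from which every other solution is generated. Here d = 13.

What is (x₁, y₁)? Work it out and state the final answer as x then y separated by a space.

649 180

d=13: √d = [3; 1,1,1,1,6] (ℓ=5, odd), read p_9/q_9
a_0=3:  p_0=3·1+0=3,  q_0=3·0+1=1
a_1=1:  p_1=1·3+1=4,  q_1=1·1+0=1
…
a_3=1:  p_3=1·7+4=11,  q_3=1·2+1=3
…
a_5=6:  p_5=6·18+11=119,  q_5=6·5+3=33
…
a_7=1:  p_7=1·137+119=256,  q_7=1·38+33=71
a_8=1:  p_8=1·256+137=393,  q_8=1·71+38=109
a_9=1:  p_9=1·393+256=649,  q_9=1·109+71=180
→ (649, 180).  Check: 649²=421201, 13·180²=421200, difference 1.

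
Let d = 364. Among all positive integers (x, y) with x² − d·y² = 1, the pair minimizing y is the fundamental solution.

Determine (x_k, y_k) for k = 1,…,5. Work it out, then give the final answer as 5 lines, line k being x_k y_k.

4954951 259710
49103078824801 2573700648420
486606699052048124551 25505121203178395130
4822224700149240710505379201 252753251621617410554928840
47787774200457874208819626306623751 2504759953751544114971907242978550

d=364: √d = [19; 12,1,2,3,1,8,1,3,2,1,12,38] (ℓ=12, even), read p_11/q_11
k=0  a_k=19  p_k/q_k = 19/1
…
k=2  a_k=1  p_k/q_k = 248/13
k=3  a_k=2  p_k/q_k = 725/38
k=4  a_k=3  p_k/q_k = 2423/127
k=5  a_k=1  p_k/q_k = 3148/165
k=6  a_k=8  p_k/q_k = 27607/1447
…
k=8  a_k=3  p_k/q_k = 119872/6283
k=9  a_k=2  p_k/q_k = 270499/14178
k=10  a_k=1  p_k/q_k = 390371/20461
k=11  a_k=12  p_k/q_k = 4954951/259710
fundamental: x₁=4954951, y₁=259710  (since 24551539412401 − 364·67449284100 = 1)
k=2:  x_2 = 4954951·4954951+364·259710·259710 = 49103078824801,  y_2 = 4954951·259710+259710·4954951 = 2573700648420
k=3:  x_3 = 4954951·49103078824801+364·259710·2573700648420 = 486606699052048124551,  y_3 = 4954951·2573700648420+259710·49103078824801 = 25505121203178395130
k=4:  x_4 = 4954951·486606699052048124551+364·259710·25505121203178395130 = 4822224700149240710505379201,  y_4 = 4954951·25505121203178395130+259710·486606699052048124551 = 252753251621617410554928840
k=5:  x_5 = 4954951·4822224700149240710505379201+364·259710·252753251621617410554928840 = 47787774200457874208819626306623751,  y_5 = 4954951·252753251621617410554928840+259710·4822224700149240710505379201 = 2504759953751544114971907242978550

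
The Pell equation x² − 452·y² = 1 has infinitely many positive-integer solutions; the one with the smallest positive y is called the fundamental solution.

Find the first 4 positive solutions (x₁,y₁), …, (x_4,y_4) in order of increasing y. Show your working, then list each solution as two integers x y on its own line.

√452 → a₀=21, period (3,1,5,3,10,3,5,1,3,42); ℓ=10 even so k=9
i=0: a=21 ⇒ p=21, q=1
i=1: a=3 ⇒ p=64, q=3
i=2: a=1 ⇒ p=85, q=4
…
i=4: a=3 ⇒ p=1552, q=73
i=5: a=10 ⇒ p=16009, q=753
i=6: a=3 ⇒ p=49579, q=2332
i=7: a=5 ⇒ p=263904, q=12413
i=8: a=1 ⇒ p=313483, q=14745
i=9: a=3 ⇒ p=1204353, q=56648
→ (1204353, 56648).  Check: 1204353²=1450466148609, 452·56648²=1450466148608, difference 1.
k=2:  x_2 = 1204353·1204353+452·56648·56648 = 2900932297217,  y_2 = 1204353·56648+56648·1204353 = 136448377488
k=3:  x_3 = 1204353·2900932297217+452·56648·136448377488 = 6987493029899166849,  y_3 = 1204353·136448377488+56648·2900932297217 = 328664025545553880
k=4:  x_4 = 1204353·6987493029899166849+452·56648·328664025545553880 = 16830816386073401651890177,  y_4 = 1204353·328664025545553880+56648·6987493029899166849 = 791655010315592455701792

1204353 56648
2900932297217 136448377488
6987493029899166849 328664025545553880
16830816386073401651890177 791655010315592455701792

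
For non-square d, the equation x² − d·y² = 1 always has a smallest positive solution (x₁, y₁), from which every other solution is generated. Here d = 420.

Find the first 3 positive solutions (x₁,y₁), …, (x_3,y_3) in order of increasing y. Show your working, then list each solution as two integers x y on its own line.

√420 → a₀=20, period (2,40); ℓ=2 even so k=1
a_0=20:  p_0=20·1+0=20,  q_0=20·0+1=1
a_1=2:  p_1=2·20+1=41,  q_1=2·1+0=2
(x₁, y₁) = (41, 2);  41² − 420·2² = 1 ✓
(x_2, y_2) = (41·41 + 420·2·2, 41·2 + 2·41) = (3361, 164)
(x_3, y_3) = (41·3361 + 420·2·164, 41·164 + 2·3361) = (275561, 13446)

41 2
3361 164
275561 13446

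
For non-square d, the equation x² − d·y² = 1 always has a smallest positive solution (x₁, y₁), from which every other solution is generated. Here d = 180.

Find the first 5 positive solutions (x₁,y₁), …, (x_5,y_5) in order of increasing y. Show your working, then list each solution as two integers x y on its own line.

[13; 2,2,2,26] for √180; ℓ=4 ⇒ convergent index 3
i=0: a=13 ⇒ p=13, q=1
i=1: a=2 ⇒ p=27, q=2
i=2: a=2 ⇒ p=67, q=5
i=3: a=2 ⇒ p=161, q=12
(x₁, y₁) = (161, 12);  161² − 180·12² = 1 ✓
(x_2, y_2) = (161·161 + 180·12·12, 161·12 + 12·161) = (51841, 3864)
(x_3, y_3) = (161·51841 + 180·12·3864, 161·3864 + 12·51841) = (16692641, 1244196)
(x_4, y_4) = (161·16692641 + 180·12·1244196, 161·1244196 + 12·16692641) = (5374978561, 400627248)
(x_5, y_5) = (161·5374978561 + 180·12·400627248, 161·400627248 + 12·5374978561) = (1730726404001, 129000729660)

161 12
51841 3864
16692641 1244196
5374978561 400627248
1730726404001 129000729660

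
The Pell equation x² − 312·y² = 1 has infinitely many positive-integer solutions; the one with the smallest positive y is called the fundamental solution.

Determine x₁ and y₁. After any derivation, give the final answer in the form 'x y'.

53 3

√312 → a₀=17, period (1,1,1,34); ℓ=4 even so k=3
a_0=17:  p_0=17·1+0=17,  q_0=17·0+1=1
a_1=1:  p_1=1·17+1=18,  q_1=1·1+0=1
a_2=1:  p_2=1·18+17=35,  q_2=1·1+1=2
a_3=1:  p_3=1·35+18=53,  q_3=1·2+1=3
→ (53, 3).  Check: 53²=2809, 312·3²=2808, difference 1.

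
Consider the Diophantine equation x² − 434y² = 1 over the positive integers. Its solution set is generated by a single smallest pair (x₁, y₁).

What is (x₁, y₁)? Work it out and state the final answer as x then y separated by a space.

125 6

[20; 1,4,1,40] for √434; ℓ=4 ⇒ convergent index 3
i=0: a=20 ⇒ p=20, q=1
…
i=2: a=4 ⇒ p=104, q=5
i=3: a=1 ⇒ p=125, q=6
→ (125, 6).  Check: 125²=15625, 434·6²=15624, difference 1.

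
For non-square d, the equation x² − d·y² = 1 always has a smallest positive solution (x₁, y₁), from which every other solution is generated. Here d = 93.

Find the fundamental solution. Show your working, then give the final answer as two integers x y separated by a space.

√93 → a₀=9, period (1,1,1,4,6,4,1,1,1,18); ℓ=10 even so k=9
a_0=9:  p_0=9·1+0=9,  q_0=9·0+1=1
a_1=1:  p_1=1·9+1=10,  q_1=1·1+0=1
a_2=1:  p_2=1·10+9=19,  q_2=1·1+1=2
a_3=1:  p_3=1·19+10=29,  q_3=1·2+1=3
…
a_6=4:  p_6=4·839+135=3491,  q_6=4·87+14=362
a_7=1:  p_7=1·3491+839=4330,  q_7=1·362+87=449
a_8=1:  p_8=1·4330+3491=7821,  q_8=1·449+362=811
a_9=1:  p_9=1·7821+4330=12151,  q_9=1·811+449=1260
→ (12151, 1260).  Check: 12151²=147646801, 93·1260²=147646800, difference 1.

12151 1260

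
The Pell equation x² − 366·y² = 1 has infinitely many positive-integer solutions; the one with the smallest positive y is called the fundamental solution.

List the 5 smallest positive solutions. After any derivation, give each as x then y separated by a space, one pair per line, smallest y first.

907925 47458
1648655611249 86176609300
2993711291685588725 156483795997357542
5436130649005627630680001 284151100961715516031400
9871197838993875221878594227125 515975776681174635989620332458

[19; 7,1,1,1,2,12,2,1,1,1,7,38] for √366; ℓ=12 ⇒ convergent index 11
a_0=19:  p_0=19·1+0=19,  q_0=19·0+1=1
a_1=7:  p_1=7·19+1=134,  q_1=7·1+0=7
…
a_4=1:  p_4=1·287+153=440,  q_4=1·15+8=23
a_5=2:  p_5=2·440+287=1167,  q_5=2·23+15=61
…
a_8=1:  p_8=1·30055+14444=44499,  q_8=1·1571+755=2326
…
a_10=1:  p_10=1·74554+44499=119053,  q_10=1·3897+2326=6223
a_11=7:  p_11=7·119053+74554=907925,  q_11=7·6223+3897=47458
→ (907925, 47458).  Check: 907925²=824327805625, 366·47458²=824327805624, difference 1.
n=2: (907925,47458)∘(907925,47458) = (907925·907925+366·47458·47458, 907925·47458+47458·907925) = (1648655611249,86176609300)
n=3: (1648655611249,86176609300)∘(907925,47458) = (907925·1648655611249+366·47458·86176609300, 907925·86176609300+47458·1648655611249) = (2993711291685588725,156483795997357542)
n=4: (2993711291685588725,156483795997357542)∘(907925,47458) = (907925·2993711291685588725+366·47458·156483795997357542, 907925·156483795997357542+47458·2993711291685588725) = (5436130649005627630680001,284151100961715516031400)
n=5: (5436130649005627630680001,284151100961715516031400)∘(907925,47458) = (907925·5436130649005627630680001+366·47458·284151100961715516031400, 907925·284151100961715516031400+47458·5436130649005627630680001) = (9871197838993875221878594227125,515975776681174635989620332458)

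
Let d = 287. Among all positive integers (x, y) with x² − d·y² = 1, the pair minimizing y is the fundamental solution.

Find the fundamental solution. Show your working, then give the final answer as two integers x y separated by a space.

288 17

d=287: √d = [16; 1,15,1,32] (ℓ=4, even), read p_3/q_3
step 0: (16, 1)  from 16·(1,0) + (0,1)
step 1: (17, 1)  from 1·(16,1) + (1,0)
step 2: (271, 16)  from 15·(17,1) + (16,1)
step 3: (288, 17)  from 1·(271,16) + (17,1)
fundamental: x₁=288, y₁=17  (since 82944 − 287·289 = 1)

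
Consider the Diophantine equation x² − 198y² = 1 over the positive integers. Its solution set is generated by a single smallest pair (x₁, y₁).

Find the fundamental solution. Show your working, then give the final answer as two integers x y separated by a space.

197 14

√198 = [14; 14,28, …], period ℓ=2 (even) → k=1
i=0: a=14 ⇒ p=14, q=1
i=1: a=14 ⇒ p=197, q=14
fundamental: x₁=197, y₁=14  (since 38809 − 198·196 = 1)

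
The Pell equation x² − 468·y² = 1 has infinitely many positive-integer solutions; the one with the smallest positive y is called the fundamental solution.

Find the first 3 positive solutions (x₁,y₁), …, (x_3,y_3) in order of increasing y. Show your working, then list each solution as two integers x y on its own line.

649 30
842401 38940
1093435849 50544090

√468 = [21; 1,1,1,2,1,1,1,42, …], period ℓ=8 (even) → k=7
a_0=21:  p_0=21·1+0=21,  q_0=21·0+1=1
a_1=1:  p_1=1·21+1=22,  q_1=1·1+0=1
a_2=1:  p_2=1·22+21=43,  q_2=1·1+1=2
…
a_4=2:  p_4=2·65+43=173,  q_4=2·3+2=8
a_5=1:  p_5=1·173+65=238,  q_5=1·8+3=11
a_6=1:  p_6=1·238+173=411,  q_6=1·11+8=19
a_7=1:  p_7=1·411+238=649,  q_7=1·19+11=30
fundamental: x₁=649, y₁=30  (since 421201 − 468·900 = 1)
n=2: (649,30)∘(649,30) = (649·649+468·30·30, 649·30+30·649) = (842401,38940)
n=3: (842401,38940)∘(649,30) = (649·842401+468·30·38940, 649·38940+30·842401) = (1093435849,50544090)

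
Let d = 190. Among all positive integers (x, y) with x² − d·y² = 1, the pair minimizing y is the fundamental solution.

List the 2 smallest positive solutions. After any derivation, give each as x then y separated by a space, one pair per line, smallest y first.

52021 3774
5412368881 392654508

d=190: √d = [13; 1,3,1,1,1,…,3,1,26] (ℓ=14, even), read p_13/q_13
a_0=13:  p_0=13·1+0=13,  q_0=13·0+1=1
a_1=1:  p_1=1·13+1=14,  q_1=1·1+0=1
a_2=3:  p_2=3·14+13=55,  q_2=3·1+1=4
a_3=1:  p_3=1·55+14=69,  q_3=1·4+1=5
…
a_5=1:  p_5=1·124+69=193,  q_5=1·9+5=14
a_6=2:  p_6=2·193+124=510,  q_6=2·14+9=37
…
a_8=2:  p_8=2·1213+510=2936,  q_8=2·88+37=213
…
a_10=1:  p_10=1·4149+2936=7085,  q_10=1·301+213=514
a_11=1:  p_11=1·7085+4149=11234,  q_11=1·514+301=815
a_12=3:  p_12=3·11234+7085=40787,  q_12=3·815+514=2959
a_13=1:  p_13=1·40787+11234=52021,  q_13=1·2959+815=3774
→ (52021, 3774).  Check: 52021²=2706184441, 190·3774²=2706184440, difference 1.
n=2: (52021,3774)∘(52021,3774) = (52021·52021+190·3774·3774, 52021·3774+3774·52021) = (5412368881,392654508)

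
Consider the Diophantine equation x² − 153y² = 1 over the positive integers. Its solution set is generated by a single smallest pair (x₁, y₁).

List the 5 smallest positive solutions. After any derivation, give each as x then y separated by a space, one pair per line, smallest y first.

2177 176
9478657 766304
41270070401 3336487440
179689877047297 14527065547456
782369683393860737 63250840057135984

[12; 2,1,2,2,2,1,2,24] for √153; ℓ=8 ⇒ convergent index 7
k=0  a_k=12  p_k/q_k = 12/1
…
k=3  a_k=2  p_k/q_k = 99/8
k=4  a_k=2  p_k/q_k = 235/19
…
k=6  a_k=1  p_k/q_k = 804/65
k=7  a_k=2  p_k/q_k = 2177/176
fundamental: x₁=2177, y₁=176  (since 4739329 − 153·30976 = 1)
n=2: (2177,176)∘(2177,176) = (2177·2177+153·176·176, 2177·176+176·2177) = (9478657,766304)
n=3: (9478657,766304)∘(2177,176) = (2177·9478657+153·176·766304, 2177·766304+176·9478657) = (41270070401,3336487440)
n=4: (41270070401,3336487440)∘(2177,176) = (2177·41270070401+153·176·3336487440, 2177·3336487440+176·41270070401) = (179689877047297,14527065547456)
n=5: (179689877047297,14527065547456)∘(2177,176) = (2177·179689877047297+153·176·14527065547456, 2177·14527065547456+176·179689877047297) = (782369683393860737,63250840057135984)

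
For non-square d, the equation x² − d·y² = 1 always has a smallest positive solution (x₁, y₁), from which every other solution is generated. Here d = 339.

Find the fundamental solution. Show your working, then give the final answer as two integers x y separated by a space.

97970 5321

√339 = [18; 2,2,2,1,17,1,2,2,2,36, …], period ℓ=10 (even) → k=9
i=0: a=18 ⇒ p=18, q=1
…
i=4: a=1 ⇒ p=313, q=17
i=5: a=17 ⇒ p=5542, q=301
i=6: a=1 ⇒ p=5855, q=318
i=7: a=2 ⇒ p=17252, q=937
i=8: a=2 ⇒ p=40359, q=2192
i=9: a=2 ⇒ p=97970, q=5321
(x₁, y₁) = (97970, 5321);  97970² − 339·5321² = 1 ✓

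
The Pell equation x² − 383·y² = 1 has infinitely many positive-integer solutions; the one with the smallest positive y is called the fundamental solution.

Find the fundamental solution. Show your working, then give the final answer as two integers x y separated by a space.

[19; 1,1,3,19,3,1,1,38] for √383; ℓ=8 ⇒ convergent index 7
i=0: a=19 ⇒ p=19, q=1
…
i=2: a=1 ⇒ p=39, q=2
…
i=6: a=1 ⇒ p=10705, q=547
i=7: a=1 ⇒ p=18768, q=959
(x₁, y₁) = (18768, 959);  18768² − 383·959² = 1 ✓

18768 959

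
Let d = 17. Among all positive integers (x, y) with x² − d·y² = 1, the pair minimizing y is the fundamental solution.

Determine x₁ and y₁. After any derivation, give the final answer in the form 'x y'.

33 8

√17 → a₀=4, period (8); ℓ=1 odd so k=1
step 0: (4, 1)  from 4·(1,0) + (0,1)
step 1: (33, 8)  from 8·(4,1) + (1,0)
fundamental: x₁=33, y₁=8  (since 1089 − 17·64 = 1)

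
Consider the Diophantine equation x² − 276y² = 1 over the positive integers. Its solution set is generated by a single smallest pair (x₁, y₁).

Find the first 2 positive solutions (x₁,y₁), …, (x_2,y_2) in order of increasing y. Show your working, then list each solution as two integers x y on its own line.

[16; 1,1,1,1,2,2,2,1,1,1,1,32] for √276; ℓ=12 ⇒ convergent index 11
k=0  a_k=16  p_k/q_k = 16/1
k=1  a_k=1  p_k/q_k = 17/1
…
k=3  a_k=1  p_k/q_k = 50/3
…
k=10  a_k=1  p_k/q_k = 4768/287
k=11  a_k=1  p_k/q_k = 7775/468
fundamental: x₁=7775, y₁=468  (since 60450625 − 276·219024 = 1)
n=2: (7775,468)∘(7775,468) = (7775·7775+276·468·468, 7775·468+468·7775) = (120901249,7277400)

7775 468
120901249 7277400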